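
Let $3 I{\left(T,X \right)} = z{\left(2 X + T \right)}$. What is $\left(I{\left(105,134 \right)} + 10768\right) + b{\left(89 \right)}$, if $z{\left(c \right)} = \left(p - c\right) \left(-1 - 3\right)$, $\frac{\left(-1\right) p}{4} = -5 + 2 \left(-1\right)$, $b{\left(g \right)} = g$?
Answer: $11317$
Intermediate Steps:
$p = 28$ ($p = - 4 \left(-5 + 2 \left(-1\right)\right) = - 4 \left(-5 - 2\right) = \left(-4\right) \left(-7\right) = 28$)
$z{\left(c \right)} = -112 + 4 c$ ($z{\left(c \right)} = \left(28 - c\right) \left(-1 - 3\right) = \left(28 - c\right) \left(-4\right) = -112 + 4 c$)
$I{\left(T,X \right)} = - \frac{112}{3} + \frac{4 T}{3} + \frac{8 X}{3}$ ($I{\left(T,X \right)} = \frac{-112 + 4 \left(2 X + T\right)}{3} = \frac{-112 + 4 \left(T + 2 X\right)}{3} = \frac{-112 + \left(4 T + 8 X\right)}{3} = \frac{-112 + 4 T + 8 X}{3} = - \frac{112}{3} + \frac{4 T}{3} + \frac{8 X}{3}$)
$\left(I{\left(105,134 \right)} + 10768\right) + b{\left(89 \right)} = \left(\left(- \frac{112}{3} + \frac{4}{3} \cdot 105 + \frac{8}{3} \cdot 134\right) + 10768\right) + 89 = \left(\left(- \frac{112}{3} + 140 + \frac{1072}{3}\right) + 10768\right) + 89 = \left(460 + 10768\right) + 89 = 11228 + 89 = 11317$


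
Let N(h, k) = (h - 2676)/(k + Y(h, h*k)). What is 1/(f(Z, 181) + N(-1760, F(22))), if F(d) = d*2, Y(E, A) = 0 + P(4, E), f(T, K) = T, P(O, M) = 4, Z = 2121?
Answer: 12/24343 ≈ 0.00049295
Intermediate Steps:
Y(E, A) = 4 (Y(E, A) = 0 + 4 = 4)
F(d) = 2*d
N(h, k) = (-2676 + h)/(4 + k) (N(h, k) = (h - 2676)/(k + 4) = (-2676 + h)/(4 + k))
1/(f(Z, 181) + N(-1760, F(22))) = 1/(2121 + (-2676 - 1760)/(4 + 2*22)) = 1/(2121 - 4436/(4 + 44)) = 1/(2121 - 4436/48) = 1/(2121 + (1/48)*(-4436)) = 1/(2121 - 1109/12) = 1/(24343/12) = 12/24343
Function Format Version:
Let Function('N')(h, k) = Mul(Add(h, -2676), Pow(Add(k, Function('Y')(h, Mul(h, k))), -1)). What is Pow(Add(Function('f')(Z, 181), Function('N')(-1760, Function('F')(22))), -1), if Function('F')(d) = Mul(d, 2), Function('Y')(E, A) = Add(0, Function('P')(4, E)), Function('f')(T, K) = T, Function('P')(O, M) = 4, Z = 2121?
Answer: Rational(12, 24343) ≈ 0.00049295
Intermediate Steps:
Function('Y')(E, A) = 4 (Function('Y')(E, A) = Add(0, 4) = 4)
Function('F')(d) = Mul(2, d)
Function('N')(h, k) = Mul(Pow(Add(4, k), -1), Add(-2676, h)) (Function('N')(h, k) = Mul(Add(h, -2676), Pow(Add(k, 4), -1)) = Mul(Add(-2676, h), Pow(Add(4, k), -1)) = Mul(Pow(Add(4, k), -1), Add(-2676, h)))
Pow(Add(Function('f')(Z, 181), Function('N')(-1760, Function('F')(22))), -1) = Pow(Add(2121, Mul(Pow(Add(4, Mul(2, 22)), -1), Add(-2676, -1760))), -1) = Pow(Add(2121, Mul(Pow(Add(4, 44), -1), -4436)), -1) = Pow(Add(2121, Mul(Pow(48, -1), -4436)), -1) = Pow(Add(2121, Mul(Rational(1, 48), -4436)), -1) = Pow(Add(2121, Rational(-1109, 12)), -1) = Pow(Rational(24343, 12), -1) = Rational(12, 24343)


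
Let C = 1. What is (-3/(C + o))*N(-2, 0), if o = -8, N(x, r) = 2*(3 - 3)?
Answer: 0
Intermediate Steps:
N(x, r) = 0 (N(x, r) = 2*0 = 0)
(-3/(C + o))*N(-2, 0) = (-3/(1 - 8))*0 = (-3/(-7))*0 = -⅐*(-3)*0 = (3/7)*0 = 0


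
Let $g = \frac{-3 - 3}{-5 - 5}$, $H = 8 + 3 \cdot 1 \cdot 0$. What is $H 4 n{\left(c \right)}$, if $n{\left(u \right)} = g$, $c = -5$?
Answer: $\frac{96}{5} \approx 19.2$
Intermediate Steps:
$H = 8$ ($H = 8 + 3 \cdot 0 = 8 + 0 = 8$)
$g = \frac{3}{5}$ ($g = - \frac{6}{-10} = \left(-6\right) \left(- \frac{1}{10}\right) = \frac{3}{5} \approx 0.6$)
$n{\left(u \right)} = \frac{3}{5}$
$H 4 n{\left(c \right)} = 8 \cdot 4 \cdot \frac{3}{5} = 8 \cdot \frac{12}{5} = \frac{96}{5}$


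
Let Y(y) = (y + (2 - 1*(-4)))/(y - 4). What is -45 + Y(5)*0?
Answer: -45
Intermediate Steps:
Y(y) = (6 + y)/(-4 + y) (Y(y) = (y + (2 + 4))/(-4 + y) = (y + 6)/(-4 + y) = (6 + y)/(-4 + y))
-45 + Y(5)*0 = -45 + ((6 + 5)/(-4 + 5))*0 = -45 + (11/1)*0 = -45 + (1*11)*0 = -45 + 11*0 = -45 + 0 = -45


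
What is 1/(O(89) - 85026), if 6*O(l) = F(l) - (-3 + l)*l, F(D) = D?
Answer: -6/517721 ≈ -1.1589e-5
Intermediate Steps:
O(l) = l/6 - l*(-3 + l)/6 (O(l) = (l - (-3 + l)*l)/6 = (l - l*(-3 + l))/6 = l/6 - l*(-3 + l)/6)
1/(O(89) - 85026) = 1/((⅙)*89*(4 - 1*89) - 85026) = 1/((⅙)*89*(4 - 89) - 85026) = 1/((⅙)*89*(-85) - 85026) = 1/(-7565/6 - 85026) = 1/(-517721/6) = -6/517721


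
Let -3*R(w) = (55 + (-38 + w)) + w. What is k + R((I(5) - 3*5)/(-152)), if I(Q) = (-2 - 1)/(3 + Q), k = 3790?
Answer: 6902501/1824 ≈ 3784.3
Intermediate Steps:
I(Q) = -3/(3 + Q)
R(w) = -17/3 - 2*w/3 (R(w) = -((55 + (-38 + w)) + w)/3 = -((17 + w) + w)/3 = -(17 + 2*w)/3 = -17/3 - 2*w/3)
k + R((I(5) - 3*5)/(-152)) = 3790 + (-17/3 - 2*(-3/(3 + 5) - 3*5)/(3*(-152))) = 3790 + (-17/3 - 2*(-3/8 - 15)*(-1)/(3*152)) = 3790 + (-17/3 - (-41)*(-1)/(4*152)) = 3790 + (-17/3 - 2/3*123/1216) = 3790 + (-17/3 - 41/608) = 3790 - 10459/1824 = 6902501/1824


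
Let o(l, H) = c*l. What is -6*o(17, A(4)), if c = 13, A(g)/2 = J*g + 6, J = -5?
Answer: -1326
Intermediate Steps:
A(g) = 12 - 10*g (A(g) = 2*(-5*g + 6) = 2*(6 - 5*g) = 12 - 10*g)
o(l, H) = 13*l
-6*o(17, A(4)) = -78*17 = -6*221 = -1326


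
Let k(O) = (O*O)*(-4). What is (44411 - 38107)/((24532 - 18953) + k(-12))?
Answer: 6304/5003 ≈ 1.2600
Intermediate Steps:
k(O) = -4*O² (k(O) = O²*(-4) = -4*O²)
(44411 - 38107)/((24532 - 18953) + k(-12)) = (44411 - 38107)/((24532 - 18953) - 4*(-12)²) = 6304/(5579 - 4*144) = 6304/(5579 - 576) = 6304/5003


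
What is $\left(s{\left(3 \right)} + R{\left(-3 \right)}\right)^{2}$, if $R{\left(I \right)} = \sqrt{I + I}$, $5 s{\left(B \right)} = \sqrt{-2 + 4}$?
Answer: $- \frac{148}{25} + \frac{4 i \sqrt{3}}{5} \approx -5.92 + 1.3856 i$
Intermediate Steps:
$s{\left(B \right)} = \frac{\sqrt{2}}{5}$ ($s{\left(B \right)} = \frac{\sqrt{-2 + 4}}{5} = \frac{\sqrt{2}}{5}$)
$R{\left(I \right)} = \sqrt{2} \sqrt{I}$ ($R{\left(I \right)} = \sqrt{2 I} = \sqrt{2} \sqrt{I}$)
$\left(s{\left(3 \right)} + R{\left(-3 \right)}\right)^{2} = \left(\frac{\sqrt{2}}{5} + \sqrt{2} \sqrt{-3}\right)^{2} = \left(\frac{\sqrt{2}}{5} + \sqrt{2} i \sqrt{3}\right)^{2} = \left(\frac{\sqrt{2}}{5} + i \sqrt{6}\right)^{2}$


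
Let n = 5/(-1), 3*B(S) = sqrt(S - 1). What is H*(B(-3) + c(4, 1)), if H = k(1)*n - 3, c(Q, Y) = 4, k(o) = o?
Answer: -32 - 16*I/3 ≈ -32.0 - 5.3333*I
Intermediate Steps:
B(S) = sqrt(-1 + S)/3 (B(S) = sqrt(S - 1)/3 = sqrt(-1 + S)/3)
n = -5 (n = 5*(-1) = -5)
H = -8 (H = 1*(-5) - 3 = -5 - 3 = -8)
H*(B(-3) + c(4, 1)) = -8*(sqrt(-1 - 3)/3 + 4) = -8*(sqrt(-4)/3 + 4) = -8*((2*I)/3 + 4) = -8*(2*I/3 + 4) = -8*(4 + 2*I/3) = -32 - 16*I/3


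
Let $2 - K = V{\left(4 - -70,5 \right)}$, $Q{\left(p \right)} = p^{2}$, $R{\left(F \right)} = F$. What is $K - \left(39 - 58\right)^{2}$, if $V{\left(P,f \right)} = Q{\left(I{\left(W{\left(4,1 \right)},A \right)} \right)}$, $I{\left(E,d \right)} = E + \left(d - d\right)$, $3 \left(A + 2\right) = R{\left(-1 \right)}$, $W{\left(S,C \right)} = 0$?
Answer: $-359$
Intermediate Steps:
$A = - \frac{7}{3}$ ($A = -2 + \frac{1}{3} \left(-1\right) = -2 - \frac{1}{3} = - \frac{7}{3} \approx -2.3333$)
$I{\left(E,d \right)} = E$ ($I{\left(E,d \right)} = E + 0 = E$)
$V{\left(P,f \right)} = 0$ ($V{\left(P,f \right)} = 0^{2} = 0$)
$K = 2$ ($K = 2 - 0 = 2 + 0 = 2$)
$K - \left(39 - 58\right)^{2} = 2 - \left(39 - 58\right)^{2} = 2 - \left(-19\right)^{2} = 2 - 361 = -359$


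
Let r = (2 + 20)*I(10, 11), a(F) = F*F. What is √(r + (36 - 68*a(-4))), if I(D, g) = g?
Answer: 9*I*√10 ≈ 28.461*I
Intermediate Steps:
a(F) = F²
r = 242 (r = (2 + 20)*11 = 22*11 = 242)
√(r + (36 - 68*a(-4))) = √(242 + (36 - 68*(-4)²)) = √(242 + (36 - 68*16)) = √(242 + (36 - 1088)) = √(242 - 1052) = √(-810) = 9*I*√10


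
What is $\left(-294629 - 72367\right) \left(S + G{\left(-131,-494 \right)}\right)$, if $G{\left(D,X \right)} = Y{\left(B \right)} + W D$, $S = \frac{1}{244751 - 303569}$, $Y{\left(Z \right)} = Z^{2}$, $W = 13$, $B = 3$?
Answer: $\frac{6094439130038}{9803} \approx 6.2169 \cdot 10^{8}$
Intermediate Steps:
$S = - \frac{1}{58818}$ ($S = \frac{1}{-58818} = - \frac{1}{58818} \approx -1.7002 \cdot 10^{-5}$)
$G{\left(D,X \right)} = 9 + 13 D$ ($G{\left(D,X \right)} = 3^{2} + 13 D = 9 + 13 D$)
$\left(-294629 - 72367\right) \left(S + G{\left(-131,-494 \right)}\right) = \left(-294629 - 72367\right) \left(- \frac{1}{58818} + \left(9 + 13 \left(-131\right)\right)\right) = - 366996 \left(- \frac{1}{58818} + \left(9 - 1703\right)\right) = - 366996 \left(- \frac{1}{58818} - 1694\right) = \left(-366996\right) \left(- \frac{99637693}{58818}\right) = \frac{6094439130038}{9803}$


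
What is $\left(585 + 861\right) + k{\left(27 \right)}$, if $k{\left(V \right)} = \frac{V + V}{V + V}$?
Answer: $1447$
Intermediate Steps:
$k{\left(V \right)} = 1$ ($k{\left(V \right)} = \frac{2 V}{2 V} = 2 V \frac{1}{2 V} = 1$)
$\left(585 + 861\right) + k{\left(27 \right)} = \left(585 + 861\right) + 1 = 1446 + 1 = 1447$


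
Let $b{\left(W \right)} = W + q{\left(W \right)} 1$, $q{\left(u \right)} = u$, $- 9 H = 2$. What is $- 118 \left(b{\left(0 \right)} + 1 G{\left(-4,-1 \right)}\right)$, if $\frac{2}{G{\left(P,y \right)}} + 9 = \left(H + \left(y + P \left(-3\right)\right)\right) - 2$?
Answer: $1062$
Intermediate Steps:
$H = - \frac{2}{9}$ ($H = \left(- \frac{1}{9}\right) 2 = - \frac{2}{9} \approx -0.22222$)
$b{\left(W \right)} = 2 W$ ($b{\left(W \right)} = W + W 1 = W + W = 2 W$)
$G{\left(P,y \right)} = \frac{2}{- \frac{101}{9} + y - 3 P}$ ($G{\left(P,y \right)} = \frac{2}{-9 - \left(\frac{20}{9} - y - P \left(-3\right)\right)} = \frac{2}{-9 - \left(\frac{20}{9} - y + 3 P\right)} = \frac{2}{- \frac{101}{9} + y - 3 P}$)
$- 118 \left(b{\left(0 \right)} + 1 G{\left(-4,-1 \right)}\right) = - 118 \left(2 \cdot 0 + 1 \frac{18}{-101 - -108 + 9 \left(-1\right)}\right) = - 118 \left(0 + 1 \frac{18}{-101 + 108 - 9}\right) = - 118 \left(0 + 1 \frac{18}{-2}\right) = - 118 \left(0 + 1 \cdot 18 \left(- \frac{1}{2}\right)\right) = - 118 \left(0 + 1 \left(-9\right)\right) = - 118 \left(0 - 9\right) = \left(-118\right) \left(-9\right) = 1062$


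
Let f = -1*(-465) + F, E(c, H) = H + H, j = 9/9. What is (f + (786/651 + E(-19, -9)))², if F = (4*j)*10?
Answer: 11223495481/47089 ≈ 2.3835e+5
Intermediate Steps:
j = 1 (j = 9*(⅑) = 1)
E(c, H) = 2*H
F = 40 (F = (4*1)*10 = 4*10 = 40)
f = 505 (f = -1*(-465) + 40 = 465 + 40 = 505)
(f + (786/651 + E(-19, -9)))² = (505 + (786/651 + 2*(-9)))² = (505 + (786*(1/651) - 18))² = (505 + (262/217 - 18))² = (505 - 3644/217)² = (105941/217)² = 11223495481/47089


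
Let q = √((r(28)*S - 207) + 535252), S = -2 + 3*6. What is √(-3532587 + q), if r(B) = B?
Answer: √(-3532587 + √535493) ≈ 1879.3*I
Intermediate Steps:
S = 16 (S = -2 + 18 = 16)
q = √535493 (q = √((28*16 - 207) + 535252) = √((448 - 207) + 535252) = √(241 + 535252) = √535493 ≈ 731.77)
√(-3532587 + q) = √(-3532587 + √535493)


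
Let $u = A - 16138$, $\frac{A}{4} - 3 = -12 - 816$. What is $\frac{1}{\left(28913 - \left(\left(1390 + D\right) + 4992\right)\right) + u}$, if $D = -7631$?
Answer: $\frac{1}{10724} \approx 9.3249 \cdot 10^{-5}$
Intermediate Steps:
$A = -3300$ ($A = 12 + 4 \left(-12 - 816\right) = 12 + 4 \left(-828\right) = 12 - 3312 = -3300$)
$u = -19438$ ($u = -3300 - 16138 = -19438$)
$\frac{1}{\left(28913 - \left(\left(1390 + D\right) + 4992\right)\right) + u} = \frac{1}{\left(28913 - \left(\left(1390 - 7631\right) + 4992\right)\right) - 19438} = \frac{1}{\left(28913 - \left(-6241 + 4992\right)\right) - 19438} = \frac{1}{\left(28913 - -1249\right) - 19438} = \frac{1}{\left(28913 + 1249\right) - 19438} = \frac{1}{30162 - 19438} = \frac{1}{10724}$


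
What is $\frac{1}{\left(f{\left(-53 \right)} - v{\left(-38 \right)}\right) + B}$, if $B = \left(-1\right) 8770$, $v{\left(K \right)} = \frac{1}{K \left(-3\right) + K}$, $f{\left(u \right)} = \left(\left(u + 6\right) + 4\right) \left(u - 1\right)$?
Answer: $- \frac{76}{490049} \approx -0.00015509$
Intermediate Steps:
$f{\left(u \right)} = \left(-1 + u\right) \left(10 + u\right)$ ($f{\left(u \right)} = \left(\left(6 + u\right) + 4\right) \left(-1 + u\right) = \left(10 + u\right) \left(-1 + u\right) = \left(-1 + u\right) \left(10 + u\right)$)
$v{\left(K \right)} = - \frac{1}{2 K}$ ($v{\left(K \right)} = \frac{1}{- 3 K + K} = \frac{1}{\left(-2\right) K} = - \frac{1}{2 K}$)
$B = -8770$
$\frac{1}{\left(f{\left(-53 \right)} - v{\left(-38 \right)}\right) + B} = \frac{1}{\left(\left(-10 + \left(-53\right)^{2} + 9 \left(-53\right)\right) - - \frac{1}{2 \left(-38\right)}\right) - 8770} = \frac{1}{\left(\left(-10 + 2809 - 477\right) - \left(- \frac{1}{2}\right) \left(- \frac{1}{38}\right)\right) - 8770} = \frac{1}{\left(2322 - \frac{1}{76}\right) - 8770} = \frac{1}{\frac{176471}{76} - 8770} = \frac{1}{- \frac{490049}{76}} = - \frac{76}{490049}$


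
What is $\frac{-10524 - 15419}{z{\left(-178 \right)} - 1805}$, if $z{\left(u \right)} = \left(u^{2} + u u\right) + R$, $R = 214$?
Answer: $- \frac{25943}{61777} \approx -0.41995$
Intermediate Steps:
$z{\left(u \right)} = 214 + 2 u^{2}$ ($z{\left(u \right)} = \left(u^{2} + u u\right) + 214 = \left(u^{2} + u^{2}\right) + 214 = 2 u^{2} + 214 = 214 + 2 u^{2}$)
$\frac{-10524 - 15419}{z{\left(-178 \right)} - 1805} = \frac{-10524 - 15419}{\left(214 + 2 \left(-178\right)^{2}\right) - 1805} = - \frac{25943}{\left(214 + 2 \cdot 31684\right) - 1805} = - \frac{25943}{\left(214 + 63368\right) - 1805} = - \frac{25943}{63582 - 1805} = - \frac{25943}{61777}$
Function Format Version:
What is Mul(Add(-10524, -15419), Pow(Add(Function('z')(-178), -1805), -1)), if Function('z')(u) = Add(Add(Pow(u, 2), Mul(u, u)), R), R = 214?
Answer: Rational(-25943, 61777) ≈ -0.41995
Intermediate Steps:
Function('z')(u) = Add(214, Mul(2, Pow(u, 2))) (Function('z')(u) = Add(Add(Pow(u, 2), Mul(u, u)), 214) = Add(Add(Pow(u, 2), Pow(u, 2)), 214) = Add(Mul(2, Pow(u, 2)), 214) = Add(214, Mul(2, Pow(u, 2))))
Mul(Add(-10524, -15419), Pow(Add(Function('z')(-178), -1805), -1)) = Mul(Add(-10524, -15419), Pow(Add(Add(214, Mul(2, Pow(-178, 2))), -1805), -1)) = Mul(-25943, Pow(Add(Add(214, Mul(2, 31684)), -1805), -1)) = Mul(-25943, Pow(Add(Add(214, 63368), -1805), -1)) = Mul(-25943, Pow(Add(63582, -1805), -1)) = Mul(-25943, Pow(61777, -1)) = Mul(-25943, Rational(1, 61777)) = Rational(-25943, 61777)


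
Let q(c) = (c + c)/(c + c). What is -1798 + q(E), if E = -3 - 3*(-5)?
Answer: -1797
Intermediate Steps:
E = 12 (E = -3 + 15 = 12)
q(c) = 1 (q(c) = (2*c)/((2*c)) = (2*c)*(1/(2*c)) = 1)
-1798 + q(E) = -1798 + 1 = -1797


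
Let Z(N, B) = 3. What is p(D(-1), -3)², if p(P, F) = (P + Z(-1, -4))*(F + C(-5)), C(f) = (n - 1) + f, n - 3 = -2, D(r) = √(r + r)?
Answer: 448 + 384*I*√2 ≈ 448.0 + 543.06*I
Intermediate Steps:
D(r) = √2*√r (D(r) = √(2*r) = √2*√r)
n = 1 (n = 3 - 2 = 1)
C(f) = f (C(f) = (1 - 1) + f = 0 + f = f)
p(P, F) = (-5 + F)*(3 + P) (p(P, F) = (P + 3)*(F - 5) = (3 + P)*(-5 + F) = (-5 + F)*(3 + P))
p(D(-1), -3)² = (-15 - 5*√2*√(-1) + 3*(-3) - 3*√2*√(-1))² = (-15 - 5*√2*I - 9 - 3*√2*I)² = (-15 - 5*I*√2 - 9 - 3*I*√2)² = (-24 - 8*I*√2)²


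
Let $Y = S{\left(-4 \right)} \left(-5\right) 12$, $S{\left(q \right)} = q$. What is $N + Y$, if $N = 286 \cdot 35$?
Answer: $10250$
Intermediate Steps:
$N = 10010$
$Y = 240$ ($Y = \left(-4\right) \left(-5\right) 12 = 20 \cdot 12 = 240$)
$N + Y = 10010 + 240 = 10250$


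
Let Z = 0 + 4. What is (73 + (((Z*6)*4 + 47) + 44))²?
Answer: 67600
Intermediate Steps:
Z = 4
(73 + (((Z*6)*4 + 47) + 44))² = (73 + (((4*6)*4 + 47) + 44))² = (73 + ((24*4 + 47) + 44))² = (73 + ((96 + 47) + 44))² = (73 + (143 + 44))² = (73 + 187)² = 260² = 67600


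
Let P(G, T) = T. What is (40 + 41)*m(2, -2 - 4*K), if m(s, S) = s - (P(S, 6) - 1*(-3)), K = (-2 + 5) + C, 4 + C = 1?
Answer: -567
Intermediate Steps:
C = -3 (C = -4 + 1 = -3)
K = 0 (K = (-2 + 5) - 3 = 3 - 3 = 0)
m(s, S) = -9 + s (m(s, S) = s - (6 - 1*(-3)) = s - (6 + 3) = s - 1*9 = s - 9 = -9 + s)
(40 + 41)*m(2, -2 - 4*K) = (40 + 41)*(-9 + 2) = 81*(-7) = -567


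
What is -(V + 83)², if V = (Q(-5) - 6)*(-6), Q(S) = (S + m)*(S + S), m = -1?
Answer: -58081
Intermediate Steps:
Q(S) = 2*S*(-1 + S) (Q(S) = (S - 1)*(S + S) = (-1 + S)*(2*S) = 2*S*(-1 + S))
V = -324 (V = (2*(-5)*(-1 - 5) - 6)*(-6) = (2*(-5)*(-6) - 6)*(-6) = (60 - 6)*(-6) = 54*(-6) = -324)
-(V + 83)² = -(-324 + 83)² = -1*(-241)² = -1*58081 = -58081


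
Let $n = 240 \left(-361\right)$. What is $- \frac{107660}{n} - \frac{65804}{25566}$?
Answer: $- \frac{8191175}{6152884} \approx -1.3313$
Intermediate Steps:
$n = -86640$
$- \frac{107660}{n} - \frac{65804}{25566} = - \frac{107660}{-86640} - \frac{65804}{25566} = \left(-107660\right) \left(- \frac{1}{86640}\right) - \frac{32902}{12783} = \frac{5383}{4332} - \frac{32902}{12783} = - \frac{8191175}{6152884}$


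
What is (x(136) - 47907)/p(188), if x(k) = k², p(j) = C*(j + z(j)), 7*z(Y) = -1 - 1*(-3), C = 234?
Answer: -205877/308412 ≈ -0.66754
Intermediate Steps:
z(Y) = 2/7 (z(Y) = (-1 - 1*(-3))/7 = (-1 + 3)/7 = (⅐)*2 = 2/7)
p(j) = 468/7 + 234*j (p(j) = 234*(j + 2/7) = 234*(2/7 + j) = 468/7 + 234*j)
(x(136) - 47907)/p(188) = (136² - 47907)/(468/7 + 234*188) = (18496 - 47907)/(468/7 + 43992) = -29411/308412/7 = -29411*7/308412 = -205877/308412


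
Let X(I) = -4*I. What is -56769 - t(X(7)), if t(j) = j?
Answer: -56741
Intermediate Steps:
-56769 - t(X(7)) = -56769 - (-4)*7 = -56769 - 1*(-28) = -56769 + 28 = -56741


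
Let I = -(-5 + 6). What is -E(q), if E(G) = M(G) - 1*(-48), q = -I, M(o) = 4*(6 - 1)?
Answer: -68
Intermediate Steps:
I = -1 (I = -1*1 = -1)
M(o) = 20 (M(o) = 4*5 = 20)
q = 1 (q = -1*(-1) = 1)
E(G) = 68 (E(G) = 20 - 1*(-48) = 20 + 48 = 68)
-E(q) = -1*68 = -68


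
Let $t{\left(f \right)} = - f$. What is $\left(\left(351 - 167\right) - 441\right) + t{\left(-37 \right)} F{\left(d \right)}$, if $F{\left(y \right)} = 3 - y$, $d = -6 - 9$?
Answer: $409$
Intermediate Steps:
$d = -15$
$\left(\left(351 - 167\right) - 441\right) + t{\left(-37 \right)} F{\left(d \right)} = \left(\left(351 - 167\right) - 441\right) + \left(-1\right) \left(-37\right) \left(3 - -15\right) = \left(184 - 441\right) + 37 \left(3 + 15\right) = -257 + 37 \cdot 18 = -257 + 666 = 409$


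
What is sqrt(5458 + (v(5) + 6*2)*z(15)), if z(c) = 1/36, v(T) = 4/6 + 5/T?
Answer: sqrt(1768515)/18 ≈ 73.881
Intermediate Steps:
v(T) = 2/3 + 5/T (v(T) = 4*(1/6) + 5/T = 2/3 + 5/T)
z(c) = 1/36
sqrt(5458 + (v(5) + 6*2)*z(15)) = sqrt(5458 + ((2/3 + 5/5) + 6*2)*(1/36)) = sqrt(5458 + ((2/3 + 5*(1/5)) + 12)*(1/36)) = sqrt(5458 + ((2/3 + 1) + 12)*(1/36)) = sqrt(5458 + (5/3 + 12)*(1/36)) = sqrt(5458 + (41/3)*(1/36)) = sqrt(5458 + 41/108) = sqrt(589505/108) = sqrt(1768515)/18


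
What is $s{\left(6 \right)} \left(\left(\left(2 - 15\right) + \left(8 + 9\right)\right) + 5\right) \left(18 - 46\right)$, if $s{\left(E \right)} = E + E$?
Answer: $-3024$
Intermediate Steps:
$s{\left(E \right)} = 2 E$
$s{\left(6 \right)} \left(\left(\left(2 - 15\right) + \left(8 + 9\right)\right) + 5\right) \left(18 - 46\right) = 2 \cdot 6 \left(\left(\left(2 - 15\right) + \left(8 + 9\right)\right) + 5\right) \left(18 - 46\right) = 12 \left(\left(-13 + 17\right) + 5\right) \left(-28\right) = 12 \left(4 + 5\right) \left(-28\right) = 12 \cdot 9 \left(-28\right) = 12 \left(-252\right) = -3024$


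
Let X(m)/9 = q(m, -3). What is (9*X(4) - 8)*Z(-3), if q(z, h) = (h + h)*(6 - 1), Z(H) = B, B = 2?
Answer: -4876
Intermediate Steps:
Z(H) = 2
q(z, h) = 10*h (q(z, h) = (2*h)*5 = 10*h)
X(m) = -270 (X(m) = 9*(10*(-3)) = 9*(-30) = -270)
(9*X(4) - 8)*Z(-3) = (9*(-270) - 8)*2 = (-2430 - 8)*2 = -2438*2 = -4876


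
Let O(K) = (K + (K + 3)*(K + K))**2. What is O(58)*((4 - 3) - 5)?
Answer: -203575824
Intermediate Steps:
O(K) = (K + 2*K*(3 + K))**2 (O(K) = (K + (3 + K)*(2*K))**2 = (K + 2*K*(3 + K))**2)
O(58)*((4 - 3) - 5) = (58**2*(7 + 2*58)**2)*((4 - 3) - 5) = (3364*(7 + 116)**2)*(1 - 5) = (3364*123**2)*(-4) = (3364*15129)*(-4) = 50893956*(-4) = -203575824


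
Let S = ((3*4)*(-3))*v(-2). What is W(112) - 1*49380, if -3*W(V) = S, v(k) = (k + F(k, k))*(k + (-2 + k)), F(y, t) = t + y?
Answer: -48948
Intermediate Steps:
v(k) = 3*k*(-2 + 2*k) (v(k) = (k + (k + k))*(k + (-2 + k)) = (k + 2*k)*(-2 + 2*k) = (3*k)*(-2 + 2*k) = 3*k*(-2 + 2*k))
S = -1296 (S = ((3*4)*(-3))*(6*(-2)*(-1 - 2)) = (12*(-3))*(6*(-2)*(-3)) = -36*36 = -1296)
W(V) = 432 (W(V) = -⅓*(-1296) = 432)
W(112) - 1*49380 = 432 - 1*49380 = 432 - 49380 = -48948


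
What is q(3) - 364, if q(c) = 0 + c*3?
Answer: -355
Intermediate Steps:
q(c) = 3*c (q(c) = 0 + 3*c = 3*c)
q(3) - 364 = 3*3 - 364 = 9 - 364 = -355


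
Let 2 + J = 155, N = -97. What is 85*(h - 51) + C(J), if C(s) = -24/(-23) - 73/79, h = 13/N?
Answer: -766026151/176249 ≈ -4346.3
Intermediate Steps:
J = 153 (J = -2 + 155 = 153)
h = -13/97 (h = 13/(-97) = 13*(-1/97) = -13/97 ≈ -0.13402)
C(s) = 217/1817 (C(s) = -24*(-1/23) - 73*1/79 = 24/23 - 73/79 = 217/1817)
85*(h - 51) + C(J) = 85*(-13/97 - 51) + 217/1817 = 85*(-4960/97) + 217/1817 = -421600/97 + 217/1817 = -766026151/176249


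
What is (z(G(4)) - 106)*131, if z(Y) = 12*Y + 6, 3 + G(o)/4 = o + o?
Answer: 18340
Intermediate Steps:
G(o) = -12 + 8*o (G(o) = -12 + 4*(o + o) = -12 + 4*(2*o) = -12 + 8*o)
z(Y) = 6 + 12*Y
(z(G(4)) - 106)*131 = ((6 + 12*(-12 + 8*4)) - 106)*131 = ((6 + 12*(-12 + 32)) - 106)*131 = ((6 + 12*20) - 106)*131 = ((6 + 240) - 106)*131 = (246 - 106)*131 = 140*131 = 18340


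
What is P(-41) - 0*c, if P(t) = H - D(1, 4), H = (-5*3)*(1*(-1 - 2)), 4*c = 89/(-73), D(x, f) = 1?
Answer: 44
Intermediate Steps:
c = -89/292 (c = (89/(-73))/4 = (89*(-1/73))/4 = (1/4)*(-89/73) = -89/292 ≈ -0.30479)
H = 45 (H = -15*(-3) = 45)
P(t) = 44 (P(t) = 45 - 1*1 = 45 - 1 = 44)
P(-41) - 0*c = 44 - 0*(-89)/292 = 44 - 1*0 = 44 + 0 = 44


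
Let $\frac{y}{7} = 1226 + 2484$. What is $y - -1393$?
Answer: $27363$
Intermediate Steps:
$y = 25970$ ($y = 7 \left(1226 + 2484\right) = 7 \cdot 3710 = 25970$)
$y - -1393 = 25970 - -1393 = 25970 + 1393 = 27363$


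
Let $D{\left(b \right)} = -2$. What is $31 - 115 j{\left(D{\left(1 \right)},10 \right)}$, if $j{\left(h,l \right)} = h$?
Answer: $261$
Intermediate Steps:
$31 - 115 j{\left(D{\left(1 \right)},10 \right)} = 31 - -230 = 31 + 230 = 261$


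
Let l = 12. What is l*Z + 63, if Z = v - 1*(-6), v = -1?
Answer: 123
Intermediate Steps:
Z = 5 (Z = -1 - 1*(-6) = -1 + 6 = 5)
l*Z + 63 = 12*5 + 63 = 60 + 63 = 123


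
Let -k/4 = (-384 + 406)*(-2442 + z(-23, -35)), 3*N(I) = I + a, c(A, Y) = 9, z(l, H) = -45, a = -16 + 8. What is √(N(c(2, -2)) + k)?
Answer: √1969707/3 ≈ 467.82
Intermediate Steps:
a = -8
N(I) = -8/3 + I/3 (N(I) = (I - 8)/3 = (-8 + I)/3 = -8/3 + I/3)
k = 218856 (k = -4*(-384 + 406)*(-2442 - 45) = -88*(-2487) = -4*(-54714) = 218856)
√(N(c(2, -2)) + k) = √((-8/3 + (⅓)*9) + 218856) = √((-8/3 + 3) + 218856) = √(⅓ + 218856) = √(656569/3) = √1969707/3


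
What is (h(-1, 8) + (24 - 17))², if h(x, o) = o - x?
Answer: 256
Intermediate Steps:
(h(-1, 8) + (24 - 17))² = ((8 - 1*(-1)) + (24 - 17))² = ((8 + 1) + 7)² = (9 + 7)² = 16² = 256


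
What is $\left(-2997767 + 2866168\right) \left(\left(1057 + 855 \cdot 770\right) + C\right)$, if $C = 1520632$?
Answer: $-286890952361$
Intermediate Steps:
$\left(-2997767 + 2866168\right) \left(\left(1057 + 855 \cdot 770\right) + C\right) = \left(-2997767 + 2866168\right) \left(\left(1057 + 855 \cdot 770\right) + 1520632\right) = - 131599 \left(\left(1057 + 658350\right) + 1520632\right) = - 131599 \left(659407 + 1520632\right) = \left(-131599\right) 2180039 = -286890952361$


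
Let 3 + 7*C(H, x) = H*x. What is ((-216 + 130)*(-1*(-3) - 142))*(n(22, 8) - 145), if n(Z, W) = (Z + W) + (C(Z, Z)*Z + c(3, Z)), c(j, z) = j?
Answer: 117125292/7 ≈ 1.6732e+7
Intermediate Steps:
C(H, x) = -3/7 + H*x/7 (C(H, x) = -3/7 + (H*x)/7 = -3/7 + H*x/7)
n(Z, W) = 3 + W + Z + Z*(-3/7 + Z²/7) (n(Z, W) = (Z + W) + ((-3/7 + Z*Z/7)*Z + 3) = (W + Z) + ((-3/7 + Z²/7)*Z + 3) = (W + Z) + (Z*(-3/7 + Z²/7) + 3) = (W + Z) + (3 + Z*(-3/7 + Z²/7)) = 3 + W + Z + Z*(-3/7 + Z²/7))
((-216 + 130)*(-1*(-3) - 142))*(n(22, 8) - 145) = ((-216 + 130)*(-1*(-3) - 142))*((3 + 8 + (⅐)*22³ + (4/7)*22) - 145) = (-86*(3 - 142))*((3 + 8 + (⅐)*10648 + 88/7) - 145) = (-86*(-139))*((3 + 8 + 10648/7 + 88/7) - 145) = 11954*(10813/7 - 145) = 11954*(9798/7) = 117125292/7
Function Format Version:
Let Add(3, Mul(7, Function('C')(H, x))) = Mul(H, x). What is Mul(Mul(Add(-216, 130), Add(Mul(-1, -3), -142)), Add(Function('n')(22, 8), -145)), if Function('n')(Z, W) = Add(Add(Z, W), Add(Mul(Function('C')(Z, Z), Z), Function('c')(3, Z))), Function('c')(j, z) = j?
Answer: Rational(117125292, 7) ≈ 1.6732e+7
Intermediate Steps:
Function('C')(H, x) = Add(Rational(-3, 7), Mul(Rational(1, 7), H, x)) (Function('C')(H, x) = Add(Rational(-3, 7), Mul(Rational(1, 7), Mul(H, x))) = Add(Rational(-3, 7), Mul(Rational(1, 7), H, x)))
Function('n')(Z, W) = Add(3, W, Z, Mul(Z, Add(Rational(-3, 7), Mul(Rational(1, 7), Pow(Z, 2))))) (Function('n')(Z, W) = Add(Add(Z, W), Add(Mul(Add(Rational(-3, 7), Mul(Rational(1, 7), Z, Z)), Z), 3)) = Add(Add(W, Z), Add(Mul(Add(Rational(-3, 7), Mul(Rational(1, 7), Pow(Z, 2))), Z), 3)) = Add(Add(W, Z), Add(Mul(Z, Add(Rational(-3, 7), Mul(Rational(1, 7), Pow(Z, 2)))), 3)) = Add(Add(W, Z), Add(3, Mul(Z, Add(Rational(-3, 7), Mul(Rational(1, 7), Pow(Z, 2)))))) = Add(3, W, Z, Mul(Z, Add(Rational(-3, 7), Mul(Rational(1, 7), Pow(Z, 2))))))
Mul(Mul(Add(-216, 130), Add(Mul(-1, -3), -142)), Add(Function('n')(22, 8), -145)) = Mul(Mul(Add(-216, 130), Add(Mul(-1, -3), -142)), Add(Add(3, 8, Mul(Rational(1, 7), Pow(22, 3)), Mul(Rational(4, 7), 22)), -145)) = Mul(Mul(-86, Add(3, -142)), Add(Add(3, 8, Mul(Rational(1, 7), 10648), Rational(88, 7)), -145)) = Mul(Mul(-86, -139), Add(Add(3, 8, Rational(10648, 7), Rational(88, 7)), -145)) = Mul(11954, Add(Rational(10813, 7), -145)) = Mul(11954, Rational(9798, 7)) = Rational(117125292, 7)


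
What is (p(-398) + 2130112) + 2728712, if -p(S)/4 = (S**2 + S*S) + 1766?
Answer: 3584528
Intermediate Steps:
p(S) = -7064 - 8*S**2 (p(S) = -4*((S**2 + S*S) + 1766) = -4*((S**2 + S**2) + 1766) = -4*(2*S**2 + 1766) = -4*(1766 + 2*S**2) = -7064 - 8*S**2)
(p(-398) + 2130112) + 2728712 = ((-7064 - 8*(-398)**2) + 2130112) + 2728712 = ((-7064 - 8*158404) + 2130112) + 2728712 = ((-7064 - 1267232) + 2130112) + 2728712 = (-1274296 + 2130112) + 2728712 = 855816 + 2728712 = 3584528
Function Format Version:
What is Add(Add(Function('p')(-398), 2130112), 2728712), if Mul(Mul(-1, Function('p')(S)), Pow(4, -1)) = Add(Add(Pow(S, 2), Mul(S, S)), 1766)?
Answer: 3584528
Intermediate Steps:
Function('p')(S) = Add(-7064, Mul(-8, Pow(S, 2))) (Function('p')(S) = Mul(-4, Add(Add(Pow(S, 2), Mul(S, S)), 1766)) = Mul(-4, Add(Add(Pow(S, 2), Pow(S, 2)), 1766)) = Mul(-4, Add(Mul(2, Pow(S, 2)), 1766)) = Mul(-4, Add(1766, Mul(2, Pow(S, 2)))) = Add(-7064, Mul(-8, Pow(S, 2))))
Add(Add(Function('p')(-398), 2130112), 2728712) = Add(Add(Add(-7064, Mul(-8, Pow(-398, 2))), 2130112), 2728712) = Add(Add(Add(-7064, Mul(-8, 158404)), 2130112), 2728712) = Add(Add(Add(-7064, -1267232), 2130112), 2728712) = Add(Add(-1274296, 2130112), 2728712) = Add(855816, 2728712) = 3584528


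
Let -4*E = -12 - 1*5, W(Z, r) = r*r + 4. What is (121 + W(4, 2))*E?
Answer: 2193/4 ≈ 548.25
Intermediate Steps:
W(Z, r) = 4 + r² (W(Z, r) = r² + 4 = 4 + r²)
E = 17/4 (E = -(-12 - 1*5)/4 = -(-12 - 5)/4 = -¼*(-17) = 17/4 ≈ 4.2500)
(121 + W(4, 2))*E = (121 + (4 + 2²))*(17/4) = (121 + (4 + 4))*(17/4) = (121 + 8)*(17/4) = 129*(17/4) = 2193/4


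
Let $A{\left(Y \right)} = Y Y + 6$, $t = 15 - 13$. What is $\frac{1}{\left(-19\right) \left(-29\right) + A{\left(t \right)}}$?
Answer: $\frac{1}{561} \approx 0.0017825$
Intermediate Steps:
$t = 2$
$A{\left(Y \right)} = 6 + Y^{2}$ ($A{\left(Y \right)} = Y^{2} + 6 = 6 + Y^{2}$)
$\frac{1}{\left(-19\right) \left(-29\right) + A{\left(t \right)}} = \frac{1}{\left(-19\right) \left(-29\right) + \left(6 + 2^{2}\right)} = \frac{1}{551 + \left(6 + 4\right)} = \frac{1}{551 + 10} = \frac{1}{561}$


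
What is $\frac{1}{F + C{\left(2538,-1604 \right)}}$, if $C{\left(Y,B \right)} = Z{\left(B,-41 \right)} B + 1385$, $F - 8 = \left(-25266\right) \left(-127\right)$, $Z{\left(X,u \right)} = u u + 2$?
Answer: $\frac{1}{510643} \approx 1.9583 \cdot 10^{-6}$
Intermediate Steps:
$Z{\left(X,u \right)} = 2 + u^{2}$ ($Z{\left(X,u \right)} = u^{2} + 2 = 2 + u^{2}$)
$F = 3208790$ ($F = 8 - -3208782 = 8 + 3208782 = 3208790$)
$C{\left(Y,B \right)} = 1385 + 1683 B$ ($C{\left(Y,B \right)} = \left(2 + \left(-41\right)^{2}\right) B + 1385 = \left(2 + 1681\right) B + 1385 = 1683 B + 1385 = 1385 + 1683 B$)
$\frac{1}{F + C{\left(2538,-1604 \right)}} = \frac{1}{3208790 + \left(1385 + 1683 \left(-1604\right)\right)} = \frac{1}{3208790 + \left(1385 - 2699532\right)} = \frac{1}{3208790 - 2698147} = \frac{1}{510643}$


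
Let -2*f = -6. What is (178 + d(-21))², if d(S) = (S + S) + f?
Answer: 19321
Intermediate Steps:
f = 3 (f = -½*(-6) = 3)
d(S) = 3 + 2*S (d(S) = (S + S) + 3 = 2*S + 3 = 3 + 2*S)
(178 + d(-21))² = (178 + (3 + 2*(-21)))² = (178 + (3 - 42))² = (178 - 39)² = 139² = 19321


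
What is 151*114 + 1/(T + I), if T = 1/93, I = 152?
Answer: 243354411/14137 ≈ 17214.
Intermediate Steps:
T = 1/93 ≈ 0.010753
151*114 + 1/(T + I) = 151*114 + 1/(1/93 + 152) = 17214 + 1/(14137/93) = 17214 + 93/14137 = 243354411/14137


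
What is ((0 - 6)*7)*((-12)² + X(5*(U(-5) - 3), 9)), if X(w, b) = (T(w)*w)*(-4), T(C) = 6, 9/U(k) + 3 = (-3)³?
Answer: -22680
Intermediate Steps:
U(k) = -3/10 (U(k) = 9/(-3 + (-3)³) = 9/(-3 - 27) = 9/(-30) = 9*(-1/30) = -3/10)
X(w, b) = -24*w (X(w, b) = (6*w)*(-4) = -24*w)
((0 - 6)*7)*((-12)² + X(5*(U(-5) - 3), 9)) = ((0 - 6)*7)*((-12)² - 120*(-3/10 - 3)) = (-6*7)*(144 - 120*(-33)/10) = -42*(144 - 24*(-33/2)) = -42*(144 + 396) = -42*540 = -22680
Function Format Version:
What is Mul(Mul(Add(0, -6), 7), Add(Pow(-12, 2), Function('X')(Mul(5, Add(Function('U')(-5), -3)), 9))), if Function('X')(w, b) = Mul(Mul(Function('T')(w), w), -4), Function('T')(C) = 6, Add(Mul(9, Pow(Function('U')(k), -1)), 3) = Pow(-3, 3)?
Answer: -22680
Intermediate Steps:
Function('U')(k) = Rational(-3, 10) (Function('U')(k) = Mul(9, Pow(Add(-3, Pow(-3, 3)), -1)) = Mul(9, Pow(Add(-3, -27), -1)) = Mul(9, Pow(-30, -1)) = Mul(9, Rational(-1, 30)) = Rational(-3, 10))
Function('X')(w, b) = Mul(-24, w) (Function('X')(w, b) = Mul(Mul(6, w), -4) = Mul(-24, w))
Mul(Mul(Add(0, -6), 7), Add(Pow(-12, 2), Function('X')(Mul(5, Add(Function('U')(-5), -3)), 9))) = Mul(Mul(Add(0, -6), 7), Add(Pow(-12, 2), Mul(-24, Mul(5, Add(Rational(-3, 10), -3))))) = Mul(Mul(-6, 7), Add(144, Mul(-24, Mul(5, Rational(-33, 10))))) = Mul(-42, Add(144, Mul(-24, Rational(-33, 2)))) = Mul(-42, Add(144, 396)) = Mul(-42, 540) = -22680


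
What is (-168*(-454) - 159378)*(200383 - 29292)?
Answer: -14218688646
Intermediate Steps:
(-168*(-454) - 159378)*(200383 - 29292) = (76272 - 159378)*171091 = -83106*171091 = -14218688646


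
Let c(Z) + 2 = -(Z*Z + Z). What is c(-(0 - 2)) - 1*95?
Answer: -103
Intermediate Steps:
c(Z) = -2 - Z - Z² (c(Z) = -2 - (Z*Z + Z) = -2 - (Z² + Z) = -2 - (Z + Z²) = -2 + (-Z - Z²) = -2 - Z - Z²)
c(-(0 - 2)) - 1*95 = (-2 - (-1)*(0 - 2) - (-(0 - 2))²) - 1*95 = (-2 - (-1)*(-2) - (-1*(-2))²) - 95 = (-2 - 1*2 - 1*2²) - 95 = (-2 - 2 - 1*4) - 95 = (-2 - 2 - 4) - 95 = -8 - 95 = -103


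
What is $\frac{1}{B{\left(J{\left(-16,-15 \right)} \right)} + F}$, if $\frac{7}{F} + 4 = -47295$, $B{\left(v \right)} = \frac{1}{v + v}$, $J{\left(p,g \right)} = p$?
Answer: $- \frac{216224}{6789} \approx -31.849$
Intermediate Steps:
$B{\left(v \right)} = \frac{1}{2 v}$
$F = - \frac{1}{6757}$ ($F = \frac{7}{-4 - 47295} = \frac{7}{-47299} = 7 \left(- \frac{1}{47299}\right) = - \frac{1}{6757} \approx -0.00014799$)
$\frac{1}{B{\left(J{\left(-16,-15 \right)} \right)} + F} = \frac{1}{\frac{1}{2 \left(-16\right)} - \frac{1}{6757}} = \frac{1}{\frac{1}{2} \left(- \frac{1}{16}\right) - \frac{1}{6757}} = \frac{1}{- \frac{1}{32} - \frac{1}{6757}} = \frac{1}{- \frac{6789}{216224}} = - \frac{216224}{6789}$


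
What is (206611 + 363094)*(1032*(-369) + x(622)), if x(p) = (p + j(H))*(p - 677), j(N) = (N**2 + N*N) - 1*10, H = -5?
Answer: -237691180690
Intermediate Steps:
j(N) = -10 + 2*N**2 (j(N) = (N**2 + N**2) - 10 = 2*N**2 - 10 = -10 + 2*N**2)
x(p) = (-677 + p)*(40 + p) (x(p) = (p + (-10 + 2*(-5)**2))*(p - 677) = (p + (-10 + 2*25))*(-677 + p) = (p + (-10 + 50))*(-677 + p) = (p + 40)*(-677 + p) = (40 + p)*(-677 + p) = (-677 + p)*(40 + p))
(206611 + 363094)*(1032*(-369) + x(622)) = (206611 + 363094)*(1032*(-369) + (-27080 + 622**2 - 637*622)) = 569705*(-380808 + (-27080 + 386884 - 396214)) = 569705*(-380808 - 36410) = 569705*(-417218) = -237691180690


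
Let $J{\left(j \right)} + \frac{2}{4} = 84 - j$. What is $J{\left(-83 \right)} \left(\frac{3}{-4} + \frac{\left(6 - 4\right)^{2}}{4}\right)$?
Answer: $\frac{333}{8} \approx 41.625$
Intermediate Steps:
$J{\left(j \right)} = \frac{167}{2} - j$ ($J{\left(j \right)} = - \frac{1}{2} - \left(-84 + j\right) = \frac{167}{2} - j$)
$J{\left(-83 \right)} \left(\frac{3}{-4} + \frac{\left(6 - 4\right)^{2}}{4}\right) = \left(\frac{167}{2} - -83\right) \left(\frac{3}{-4} + \frac{\left(6 - 4\right)^{2}}{4}\right) = \left(\frac{167}{2} + 83\right) \left(3 \left(- \frac{1}{4}\right) + 2^{2} \cdot \frac{1}{4}\right) = \frac{333 \left(- \frac{3}{4} + 4 \cdot \frac{1}{4}\right)}{2} = \frac{333 \left(- \frac{3}{4} + 1\right)}{2} = \frac{333}{2} \cdot \frac{1}{4} = \frac{333}{8}$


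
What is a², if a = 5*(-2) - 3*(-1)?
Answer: 49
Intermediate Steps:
a = -7 (a = -10 + 3 = -7)
a² = (-7)² = 49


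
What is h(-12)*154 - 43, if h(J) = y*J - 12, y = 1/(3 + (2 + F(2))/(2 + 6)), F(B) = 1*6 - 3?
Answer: -69623/29 ≈ -2400.8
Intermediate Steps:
F(B) = 3 (F(B) = 6 - 3 = 3)
y = 8/29 (y = 1/(3 + (2 + 3)/(2 + 6)) = 1/(3 + 5/8) = 1/(29/8) = 8/29 ≈ 0.27586)
h(J) = -12 + 8*J/29 (h(J) = 8*J/29 - 12 = -12 + 8*J/29)
h(-12)*154 - 43 = (-12 + (8/29)*(-12))*154 - 43 = (-12 - 96/29)*154 - 43 = -444/29*154 - 43 = -68376/29 - 43 = -69623/29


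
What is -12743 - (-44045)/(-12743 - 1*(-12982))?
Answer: -3001532/239 ≈ -12559.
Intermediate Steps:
-12743 - (-44045)/(-12743 - 1*(-12982)) = -12743 - (-44045)/(-12743 + 12982) = -12743 - (-44045)/239 = -12743 - 1*(-44045/239) = -12743 + 44045/239 = -3001532/239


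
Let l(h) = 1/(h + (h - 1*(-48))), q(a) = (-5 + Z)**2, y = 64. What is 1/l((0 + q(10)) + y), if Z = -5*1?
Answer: 376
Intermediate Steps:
Z = -5
q(a) = 100 (q(a) = (-5 - 5)**2 = (-10)**2 = 100)
l(h) = 1/(48 + 2*h) (l(h) = 1/(h + (h + 48)) = 1/(h + (48 + h)) = 1/(48 + 2*h))
1/l((0 + q(10)) + y) = 1/(1/(2*(24 + ((0 + 100) + 64)))) = 1/(1/(2*(24 + (100 + 64)))) = 1/(1/(2*(24 + 164))) = 1/((1/2)/188) = 1/((1/2)*(1/188)) = 1/(1/376) = 376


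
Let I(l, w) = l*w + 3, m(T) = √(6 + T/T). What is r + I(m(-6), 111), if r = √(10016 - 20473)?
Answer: 3 + 111*√7 + I*√10457 ≈ 296.68 + 102.26*I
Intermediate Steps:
m(T) = √7 (m(T) = √(6 + 1) = √7)
I(l, w) = 3 + l*w
r = I*√10457 (r = √(-10457) = I*√10457 ≈ 102.26*I)
r + I(m(-6), 111) = I*√10457 + (3 + √7*111) = I*√10457 + (3 + 111*√7) = 3 + 111*√7 + I*√10457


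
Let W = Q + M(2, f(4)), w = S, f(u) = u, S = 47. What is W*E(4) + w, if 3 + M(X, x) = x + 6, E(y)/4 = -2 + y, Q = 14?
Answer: 215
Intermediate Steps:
w = 47
E(y) = -8 + 4*y (E(y) = 4*(-2 + y) = -8 + 4*y)
M(X, x) = 3 + x (M(X, x) = -3 + (x + 6) = -3 + (6 + x) = 3 + x)
W = 21 (W = 14 + (3 + 4) = 14 + 7 = 21)
W*E(4) + w = 21*(-8 + 4*4) + 47 = 21*(-8 + 16) + 47 = 21*8 + 47 = 168 + 47 = 215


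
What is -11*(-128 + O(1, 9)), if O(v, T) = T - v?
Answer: 1320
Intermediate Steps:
-11*(-128 + O(1, 9)) = -11*(-128 + (9 - 1*1)) = -11*(-128 + (9 - 1)) = -11*(-128 + 8) = -11*(-120) = 1320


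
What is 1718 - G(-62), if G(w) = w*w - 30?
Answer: -2096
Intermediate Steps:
G(w) = -30 + w² (G(w) = w² - 30 = -30 + w²)
1718 - G(-62) = 1718 - (-30 + (-62)²) = 1718 - (-30 + 3844) = 1718 - 1*3814 = 1718 - 3814 = -2096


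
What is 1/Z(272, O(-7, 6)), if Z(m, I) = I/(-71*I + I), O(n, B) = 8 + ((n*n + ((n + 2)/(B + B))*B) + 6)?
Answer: -70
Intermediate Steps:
O(n, B) = 15 + n² + n/2 (O(n, B) = 8 + ((n² + ((2 + n)/((2*B)))*B) + 6) = 8 + ((n² + ((2 + n)*(1/(2*B)))*B) + 6) = 8 + ((n² + ((2 + n)/(2*B))*B) + 6) = 8 + ((n² + (1 + n/2)) + 6) = 8 + ((1 + n² + n/2) + 6) = 8 + (7 + n² + n/2) = 15 + n² + n/2)
Z(m, I) = -1/70 (Z(m, I) = I/((-70*I)) = I*(-1/(70*I)) = -1/70)
1/Z(272, O(-7, 6)) = 1/(-1/70) = -70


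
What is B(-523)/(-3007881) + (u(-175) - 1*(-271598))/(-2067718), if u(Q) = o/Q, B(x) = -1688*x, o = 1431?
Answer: -462409665129539/1088403694972650 ≈ -0.42485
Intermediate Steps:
u(Q) = 1431/Q
B(-523)/(-3007881) + (u(-175) - 1*(-271598))/(-2067718) = -1688*(-523)/(-3007881) + (1431/(-175) - 1*(-271598))/(-2067718) = 882824*(-1/3007881) + (1431*(-1/175) + 271598)*(-1/2067718) = -882824/3007881 + (-1431/175 + 271598)*(-1/2067718) = -882824/3007881 + (47528219/175)*(-1/2067718) = -882824/3007881 - 47528219/361850650 = -462409665129539/1088403694972650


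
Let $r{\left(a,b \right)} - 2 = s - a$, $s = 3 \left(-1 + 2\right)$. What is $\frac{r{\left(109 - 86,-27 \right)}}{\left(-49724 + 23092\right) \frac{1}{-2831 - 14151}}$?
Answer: $- \frac{76419}{6658} \approx -11.478$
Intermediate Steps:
$s = 3$ ($s = 3 \cdot 1 = 3$)
$r{\left(a,b \right)} = 5 - a$ ($r{\left(a,b \right)} = 2 - \left(-3 + a\right) = 5 - a$)
$\frac{r{\left(109 - 86,-27 \right)}}{\left(-49724 + 23092\right) \frac{1}{-2831 - 14151}} = \frac{5 - \left(109 - 86\right)}{\left(-49724 + 23092\right) \frac{1}{-2831 - 14151}} = \frac{5 - 23}{\left(-26632\right) \frac{1}{-16982}} = \frac{5 - 23}{\left(-26632\right) \left(- \frac{1}{16982}\right)} = - \frac{18}{\frac{13316}{8491}} = \left(-18\right) \frac{8491}{13316} = - \frac{76419}{6658}$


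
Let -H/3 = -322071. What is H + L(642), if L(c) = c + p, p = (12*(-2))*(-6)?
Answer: 966999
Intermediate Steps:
H = 966213 (H = -3*(-322071) = 966213)
p = 144 (p = -24*(-6) = 144)
L(c) = 144 + c (L(c) = c + 144 = 144 + c)
H + L(642) = 966213 + (144 + 642) = 966213 + 786 = 966999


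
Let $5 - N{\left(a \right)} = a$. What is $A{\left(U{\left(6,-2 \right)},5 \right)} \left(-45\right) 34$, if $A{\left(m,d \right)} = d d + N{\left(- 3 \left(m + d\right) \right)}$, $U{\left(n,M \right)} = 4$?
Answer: $-87210$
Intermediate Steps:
$N{\left(a \right)} = 5 - a$
$A{\left(m,d \right)} = 5 + d^{2} + 3 d + 3 m$ ($A{\left(m,d \right)} = d d - \left(-5 - 3 \left(m + d\right)\right) = d^{2} - \left(-5 - 3 \left(d + m\right)\right) = d^{2} - \left(-5 - 3 d - 3 m\right) = d^{2} + \left(5 + \left(3 d + 3 m\right)\right) = d^{2} + \left(5 + 3 d + 3 m\right) = 5 + d^{2} + 3 d + 3 m$)
$A{\left(U{\left(6,-2 \right)},5 \right)} \left(-45\right) 34 = \left(5 + 5^{2} + 3 \cdot 5 + 3 \cdot 4\right) \left(-45\right) 34 = \left(5 + 25 + 15 + 12\right) \left(-45\right) 34 = 57 \left(-45\right) 34 = \left(-2565\right) 34 = -87210$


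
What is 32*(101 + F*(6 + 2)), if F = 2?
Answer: 3744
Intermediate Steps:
32*(101 + F*(6 + 2)) = 32*(101 + 2*(6 + 2)) = 32*(101 + 2*8) = 32*(101 + 16) = 32*117 = 3744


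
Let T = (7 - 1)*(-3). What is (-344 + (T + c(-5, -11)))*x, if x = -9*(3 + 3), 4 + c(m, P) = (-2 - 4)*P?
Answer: 16200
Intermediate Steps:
c(m, P) = -4 - 6*P (c(m, P) = -4 + (-2 - 4)*P = -4 - 6*P)
T = -18 (T = 6*(-3) = -18)
x = -54 (x = -9*6 = -54)
(-344 + (T + c(-5, -11)))*x = (-344 + (-18 + (-4 - 6*(-11))))*(-54) = (-344 + (-18 + (-4 + 66)))*(-54) = (-344 + (-18 + 62))*(-54) = (-344 + 44)*(-54) = -300*(-54) = 16200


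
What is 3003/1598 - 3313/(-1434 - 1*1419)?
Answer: 13861733/4559094 ≈ 3.0405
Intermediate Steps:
3003/1598 - 3313/(-1434 - 1*1419) = 3003*(1/1598) - 3313/(-1434 - 1419) = 3003/1598 - 3313/(-2853) = 3003/1598 - 3313*(-1/2853) = 3003/1598 + 3313/2853 = 13861733/4559094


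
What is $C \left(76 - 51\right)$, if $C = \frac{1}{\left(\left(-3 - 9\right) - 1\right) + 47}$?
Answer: $\frac{25}{34} \approx 0.73529$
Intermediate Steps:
$C = \frac{1}{34}$ ($C = \frac{1}{\left(-12 - 1\right) + 47} = \frac{1}{-13 + 47} = \frac{1}{34} \approx 0.029412$)
$C \left(76 - 51\right) = \frac{76 - 51}{34} = \frac{1}{34} \cdot 25 = \frac{25}{34}$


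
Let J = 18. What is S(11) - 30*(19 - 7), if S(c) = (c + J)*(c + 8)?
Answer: 191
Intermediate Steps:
S(c) = (8 + c)*(18 + c) (S(c) = (c + 18)*(c + 8) = (18 + c)*(8 + c) = (8 + c)*(18 + c))
S(11) - 30*(19 - 7) = (144 + 11² + 26*11) - 30*(19 - 7) = (144 + 121 + 286) - 30*12 = 551 - 1*360 = 551 - 360 = 191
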